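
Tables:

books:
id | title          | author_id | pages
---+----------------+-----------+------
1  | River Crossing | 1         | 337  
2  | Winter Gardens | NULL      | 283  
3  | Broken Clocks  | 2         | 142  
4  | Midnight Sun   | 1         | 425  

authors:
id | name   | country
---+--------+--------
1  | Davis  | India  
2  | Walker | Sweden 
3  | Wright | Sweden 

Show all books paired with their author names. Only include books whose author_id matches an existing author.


INNER JOIN keeps only books rows whose author_id matches an id in authors. Walk through each book:
  - book 1 (River Crossing): author_id=1 -> matches Davis
  - book 2 (Winter Gardens): author_id=NULL, no match -> dropped
  - book 3 (Broken Clocks): author_id=2 -> matches Walker
  - book 4 (Midnight Sun): author_id=1 -> matches Davis
So 1 of 4 rows is dropped.

SQL:
SELECT a.title, b.name AS author
FROM books a
INNER JOIN authors b ON a.author_id = b.id

Result:
title          | author
---------------+-------
River Crossing | Davis 
Broken Clocks  | Walker
Midnight Sun   | Davis 


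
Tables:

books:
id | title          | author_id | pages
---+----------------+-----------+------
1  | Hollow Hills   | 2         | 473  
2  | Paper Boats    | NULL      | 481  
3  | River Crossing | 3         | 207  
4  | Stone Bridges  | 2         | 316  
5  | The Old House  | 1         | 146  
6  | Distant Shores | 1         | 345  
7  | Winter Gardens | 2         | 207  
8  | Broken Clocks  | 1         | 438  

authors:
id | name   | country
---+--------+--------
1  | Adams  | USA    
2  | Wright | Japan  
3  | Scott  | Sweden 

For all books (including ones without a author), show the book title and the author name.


LEFT JOIN keeps every row from books (the left table); where author_id has no match in authors, the author columns become NULL. Walk through each book:
  - book 1 (Hollow Hills): author_id=2 -> matches Wright
  - book 2 (Paper Boats): author_id=NULL, no match -> kept with NULL
  - book 3 (River Crossing): author_id=3 -> matches Scott
  - book 4 (Stone Bridges): author_id=2 -> matches Wright
  - book 5 (The Old House): author_id=1 -> matches Adams
  - book 6 (Distant Shores): author_id=1 -> matches Adams
  - book 7 (Winter Gardens): author_id=2 -> matches Wright
  - book 8 (Broken Clocks): author_id=1 -> matches Adams
All 8 rows appear; 1 has NULL author.

SQL:
SELECT a.title, b.name AS author
FROM books a
LEFT JOIN authors b ON a.author_id = b.id

Result:
title          | author
---------------+-------
Hollow Hills   | Wright
Paper Boats    | NULL  
River Crossing | Scott 
Stone Bridges  | Wright
The Old House  | Adams 
Distant Shores | Adams 
Winter Gardens | Wright
Broken Clocks  | Adams 


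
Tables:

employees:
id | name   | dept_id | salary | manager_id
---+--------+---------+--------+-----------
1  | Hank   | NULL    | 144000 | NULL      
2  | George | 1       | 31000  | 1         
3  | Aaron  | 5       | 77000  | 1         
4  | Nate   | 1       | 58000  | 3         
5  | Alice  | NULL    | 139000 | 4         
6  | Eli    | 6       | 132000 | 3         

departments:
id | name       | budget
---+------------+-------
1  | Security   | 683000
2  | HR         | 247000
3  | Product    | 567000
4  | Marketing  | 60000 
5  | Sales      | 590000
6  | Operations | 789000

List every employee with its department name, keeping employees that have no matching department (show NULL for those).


LEFT JOIN keeps every row from employees (the left table); where dept_id has no match in departments, the department columns become NULL. Walk through each employee:
  - employee 1 (Hank): dept_id=NULL, no match -> kept with NULL
  - employee 2 (George): dept_id=1 -> matches Security
  - employee 3 (Aaron): dept_id=5 -> matches Sales
  - employee 4 (Nate): dept_id=1 -> matches Security
  - employee 5 (Alice): dept_id=NULL, no match -> kept with NULL
  - employee 6 (Eli): dept_id=6 -> matches Operations
All 6 rows appear; 2 have NULL department.

SQL:
SELECT a.name, b.name AS department
FROM employees a
LEFT JOIN departments b ON a.dept_id = b.id

Result:
name   | department
-------+-----------
Hank   | NULL      
George | Security  
Aaron  | Sales     
Nate   | Security  
Alice  | NULL      
Eli    | Operations


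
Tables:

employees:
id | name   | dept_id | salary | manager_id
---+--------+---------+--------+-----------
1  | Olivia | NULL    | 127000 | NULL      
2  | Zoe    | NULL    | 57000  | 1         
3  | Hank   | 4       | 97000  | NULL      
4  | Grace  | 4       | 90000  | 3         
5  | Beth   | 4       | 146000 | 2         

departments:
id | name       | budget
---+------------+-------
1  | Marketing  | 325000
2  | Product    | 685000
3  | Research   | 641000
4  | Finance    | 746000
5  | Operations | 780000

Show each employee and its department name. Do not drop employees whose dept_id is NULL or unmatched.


LEFT JOIN keeps every row from employees (the left table); where dept_id has no match in departments, the department columns become NULL. Walk through each employee:
  - employee 1 (Olivia): dept_id=NULL, no match -> kept with NULL
  - employee 2 (Zoe): dept_id=NULL, no match -> kept with NULL
  - employee 3 (Hank): dept_id=4 -> matches Finance
  - employee 4 (Grace): dept_id=4 -> matches Finance
  - employee 5 (Beth): dept_id=4 -> matches Finance
All 5 rows appear; 2 have NULL department.

SQL:
SELECT a.name, b.name AS department
FROM employees a
LEFT JOIN departments b ON a.dept_id = b.id

Result:
name   | department
-------+-----------
Olivia | NULL      
Zoe    | NULL      
Hank   | Finance   
Grace  | Finance   
Beth   | Finance   


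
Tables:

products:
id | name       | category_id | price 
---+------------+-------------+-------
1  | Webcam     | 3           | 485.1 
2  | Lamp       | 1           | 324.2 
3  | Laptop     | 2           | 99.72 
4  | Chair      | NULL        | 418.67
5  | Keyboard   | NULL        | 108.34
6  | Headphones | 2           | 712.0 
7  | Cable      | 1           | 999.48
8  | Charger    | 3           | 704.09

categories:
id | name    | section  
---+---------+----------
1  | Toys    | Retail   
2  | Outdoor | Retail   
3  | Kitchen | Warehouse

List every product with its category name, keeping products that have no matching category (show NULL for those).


LEFT JOIN keeps every row from products (the left table); where category_id has no match in categories, the category columns become NULL. Walk through each product:
  - product 1 (Webcam): category_id=3 -> matches Kitchen
  - product 2 (Lamp): category_id=1 -> matches Toys
  - product 3 (Laptop): category_id=2 -> matches Outdoor
  - product 4 (Chair): category_id=NULL, no match -> kept with NULL
  - product 5 (Keyboard): category_id=NULL, no match -> kept with NULL
  - product 6 (Headphones): category_id=2 -> matches Outdoor
  - product 7 (Cable): category_id=1 -> matches Toys
  - product 8 (Charger): category_id=3 -> matches Kitchen
All 8 rows appear; 2 have NULL category.

SQL:
SELECT a.name, b.name AS category
FROM products a
LEFT JOIN categories b ON a.category_id = b.id

Result:
name       | category
-----------+---------
Webcam     | Kitchen 
Lamp       | Toys    
Laptop     | Outdoor 
Chair      | NULL    
Keyboard   | NULL    
Headphones | Outdoor 
Cable      | Toys    
Charger    | Kitchen 


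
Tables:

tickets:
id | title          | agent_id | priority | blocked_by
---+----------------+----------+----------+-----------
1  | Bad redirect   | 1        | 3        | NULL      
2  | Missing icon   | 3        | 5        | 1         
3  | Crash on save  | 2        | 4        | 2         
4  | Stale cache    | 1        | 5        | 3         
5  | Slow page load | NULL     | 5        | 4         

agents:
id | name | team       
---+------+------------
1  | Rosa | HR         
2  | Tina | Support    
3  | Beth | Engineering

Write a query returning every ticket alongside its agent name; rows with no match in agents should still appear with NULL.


LEFT JOIN keeps every row from tickets (the left table); where agent_id has no match in agents, the agent columns become NULL. Walk through each ticket:
  - ticket 1 (Bad redirect): agent_id=1 -> matches Rosa
  - ticket 2 (Missing icon): agent_id=3 -> matches Beth
  - ticket 3 (Crash on save): agent_id=2 -> matches Tina
  - ticket 4 (Stale cache): agent_id=1 -> matches Rosa
  - ticket 5 (Slow page load): agent_id=NULL, no match -> kept with NULL
All 5 rows appear; 1 has NULL agent.

SQL:
SELECT a.title, b.name AS agent
FROM tickets a
LEFT JOIN agents b ON a.agent_id = b.id

Result:
title          | agent
---------------+------
Bad redirect   | Rosa 
Missing icon   | Beth 
Crash on save  | Tina 
Stale cache    | Rosa 
Slow page load | NULL 


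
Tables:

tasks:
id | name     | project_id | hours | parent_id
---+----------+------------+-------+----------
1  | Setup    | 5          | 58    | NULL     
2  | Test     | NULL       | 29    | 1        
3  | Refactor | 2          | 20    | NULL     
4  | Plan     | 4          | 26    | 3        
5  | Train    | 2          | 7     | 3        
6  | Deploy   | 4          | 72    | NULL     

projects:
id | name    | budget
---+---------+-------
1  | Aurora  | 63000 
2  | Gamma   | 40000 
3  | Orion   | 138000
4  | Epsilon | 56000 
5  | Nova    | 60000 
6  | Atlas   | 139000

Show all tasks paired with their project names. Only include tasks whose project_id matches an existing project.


INNER JOIN keeps only tasks rows whose project_id matches an id in projects. Walk through each task:
  - task 1 (Setup): project_id=5 -> matches Nova
  - task 2 (Test): project_id=NULL, no match -> dropped
  - task 3 (Refactor): project_id=2 -> matches Gamma
  - task 4 (Plan): project_id=4 -> matches Epsilon
  - task 5 (Train): project_id=2 -> matches Gamma
  - task 6 (Deploy): project_id=4 -> matches Epsilon
So 1 of 6 rows is dropped.

SQL:
SELECT a.name, b.name AS project
FROM tasks a
INNER JOIN projects b ON a.project_id = b.id

Result:
name     | project
---------+--------
Setup    | Nova   
Refactor | Gamma  
Plan     | Epsilon
Train    | Gamma  
Deploy   | Epsilon


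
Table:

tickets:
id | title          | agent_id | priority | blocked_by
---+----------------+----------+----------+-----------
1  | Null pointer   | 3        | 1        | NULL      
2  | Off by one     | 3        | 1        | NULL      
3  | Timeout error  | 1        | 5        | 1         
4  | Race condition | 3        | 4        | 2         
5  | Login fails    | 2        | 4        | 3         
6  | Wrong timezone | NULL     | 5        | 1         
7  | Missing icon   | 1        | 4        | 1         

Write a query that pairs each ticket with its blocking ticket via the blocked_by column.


This is a self-join: tickets is joined to a second copy of itself, matching each row's blocked_by to another row's id. Use LEFT JOIN so rows with blocked_by=NULL are kept.
  - ticket 1 (Null pointer): blocked_by=NULL -> NULL
  - ticket 2 (Off by one): blocked_by=NULL -> NULL
  - ticket 3 (Timeout error): blocked_by=1 -> Null pointer
  - ticket 4 (Race condition): blocked_by=2 -> Off by one
  - ticket 5 (Login fails): blocked_by=3 -> Timeout error
  - ticket 6 (Wrong timezone): blocked_by=1 -> Null pointer
  - ticket 7 (Missing icon): blocked_by=1 -> Null pointer

SQL:
SELECT a.title AS item, b.title AS blocked_by
FROM tickets a
LEFT JOIN tickets b ON a.blocked_by = b.id

Result:
item           | blocked_by   
---------------+--------------
Null pointer   | NULL         
Off by one     | NULL         
Timeout error  | Null pointer 
Race condition | Off by one   
Login fails    | Timeout error
Wrong timezone | Null pointer 
Missing icon   | Null pointer 


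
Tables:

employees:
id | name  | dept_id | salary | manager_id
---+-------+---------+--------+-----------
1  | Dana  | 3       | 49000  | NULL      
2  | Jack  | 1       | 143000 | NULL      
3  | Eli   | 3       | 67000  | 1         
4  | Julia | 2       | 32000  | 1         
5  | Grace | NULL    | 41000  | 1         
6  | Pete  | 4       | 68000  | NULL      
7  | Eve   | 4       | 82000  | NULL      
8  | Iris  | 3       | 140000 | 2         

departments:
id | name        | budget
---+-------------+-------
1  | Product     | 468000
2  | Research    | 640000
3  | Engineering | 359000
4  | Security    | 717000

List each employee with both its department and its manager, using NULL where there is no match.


Two LEFT JOINs from the same base table employees: one to departments via dept_id, one to employees itself via manager_id. Both are LEFT so every employee is preserved.
Match against departments:
  - employee 1 (Dana): dept_id=3 -> matches Engineering
  - employee 2 (Jack): dept_id=1 -> matches Product
  - employee 3 (Eli): dept_id=3 -> matches Engineering
  - employee 4 (Julia): dept_id=2 -> matches Research
  - employee 5 (Grace): dept_id=NULL, no match -> kept with NULL
  - employee 6 (Pete): dept_id=4 -> matches Security
  - employee 7 (Eve): dept_id=4 -> matches Security
  - employee 8 (Iris): dept_id=3 -> matches Engineering
Match against employees (self):
  - employee 1 (Dana): manager_id=NULL -> NULL
  - employee 2 (Jack): manager_id=NULL -> NULL
  - employee 3 (Eli): manager_id=1 -> Dana
  - employee 4 (Julia): manager_id=1 -> Dana
  - employee 5 (Grace): manager_id=1 -> Dana
  - employee 6 (Pete): manager_id=NULL -> NULL
  - employee 7 (Eve): manager_id=NULL -> NULL
  - employee 8 (Iris): manager_id=2 -> Jack

SQL:
SELECT a.name, b.name AS department, c.name AS manager
FROM employees a
LEFT JOIN departments b ON a.dept_id = b.id
LEFT JOIN employees c ON a.manager_id = c.id

Result:
name  | department  | manager
------+-------------+--------
Dana  | Engineering | NULL   
Jack  | Product     | NULL   
Eli   | Engineering | Dana   
Julia | Research    | Dana   
Grace | NULL        | Dana   
Pete  | Security    | NULL   
Eve   | Security    | NULL   
Iris  | Engineering | Jack   


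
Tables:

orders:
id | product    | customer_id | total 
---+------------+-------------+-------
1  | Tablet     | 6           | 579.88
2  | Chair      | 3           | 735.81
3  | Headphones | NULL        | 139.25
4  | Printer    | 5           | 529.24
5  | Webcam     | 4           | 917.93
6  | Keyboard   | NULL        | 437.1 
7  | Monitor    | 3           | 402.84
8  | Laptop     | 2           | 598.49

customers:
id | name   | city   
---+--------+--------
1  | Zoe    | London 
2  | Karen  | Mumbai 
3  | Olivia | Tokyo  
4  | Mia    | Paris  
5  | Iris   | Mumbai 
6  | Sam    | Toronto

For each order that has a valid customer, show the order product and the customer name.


INNER JOIN keeps only orders rows whose customer_id matches an id in customers. Walk through each order:
  - order 1 (Tablet): customer_id=6 -> matches Sam
  - order 2 (Chair): customer_id=3 -> matches Olivia
  - order 3 (Headphones): customer_id=NULL, no match -> dropped
  - order 4 (Printer): customer_id=5 -> matches Iris
  - order 5 (Webcam): customer_id=4 -> matches Mia
  - order 6 (Keyboard): customer_id=NULL, no match -> dropped
  - order 7 (Monitor): customer_id=3 -> matches Olivia
  - order 8 (Laptop): customer_id=2 -> matches Karen
So 2 of 8 rows are dropped.

SQL:
SELECT a.product, b.name AS customer
FROM orders a
INNER JOIN customers b ON a.customer_id = b.id

Result:
product | customer
--------+---------
Tablet  | Sam     
Chair   | Olivia  
Printer | Iris    
Webcam  | Mia     
Monitor | Olivia  
Laptop  | Karen   


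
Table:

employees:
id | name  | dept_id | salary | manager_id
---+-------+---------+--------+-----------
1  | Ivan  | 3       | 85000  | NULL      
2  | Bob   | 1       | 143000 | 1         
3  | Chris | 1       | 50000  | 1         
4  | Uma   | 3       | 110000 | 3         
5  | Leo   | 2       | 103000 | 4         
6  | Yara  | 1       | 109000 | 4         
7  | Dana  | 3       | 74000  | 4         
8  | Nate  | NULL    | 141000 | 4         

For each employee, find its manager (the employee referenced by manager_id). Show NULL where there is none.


This is a self-join: employees is joined to a second copy of itself, matching each row's manager_id to another row's id. Use LEFT JOIN so rows with manager_id=NULL are kept.
  - employee 1 (Ivan): manager_id=NULL -> NULL
  - employee 2 (Bob): manager_id=1 -> Ivan
  - employee 3 (Chris): manager_id=1 -> Ivan
  - employee 4 (Uma): manager_id=3 -> Chris
  - employee 5 (Leo): manager_id=4 -> Uma
  - employee 6 (Yara): manager_id=4 -> Uma
  - employee 7 (Dana): manager_id=4 -> Uma
  - employee 8 (Nate): manager_id=4 -> Uma

SQL:
SELECT a.name AS item, b.name AS manager
FROM employees a
LEFT JOIN employees b ON a.manager_id = b.id

Result:
item  | manager
------+--------
Ivan  | NULL   
Bob   | Ivan   
Chris | Ivan   
Uma   | Chris  
Leo   | Uma    
Yara  | Uma    
Dana  | Uma    
Nate  | Uma    


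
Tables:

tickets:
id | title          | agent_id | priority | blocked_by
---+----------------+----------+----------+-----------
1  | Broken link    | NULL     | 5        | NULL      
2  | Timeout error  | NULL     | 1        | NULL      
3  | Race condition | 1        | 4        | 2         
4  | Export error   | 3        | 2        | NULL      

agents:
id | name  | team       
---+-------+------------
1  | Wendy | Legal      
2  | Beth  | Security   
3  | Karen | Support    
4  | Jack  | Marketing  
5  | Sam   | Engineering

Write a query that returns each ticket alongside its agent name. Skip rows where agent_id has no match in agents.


INNER JOIN keeps only tickets rows whose agent_id matches an id in agents. Walk through each ticket:
  - ticket 1 (Broken link): agent_id=NULL, no match -> dropped
  - ticket 2 (Timeout error): agent_id=NULL, no match -> dropped
  - ticket 3 (Race condition): agent_id=1 -> matches Wendy
  - ticket 4 (Export error): agent_id=3 -> matches Karen
So 2 of 4 rows are dropped.

SQL:
SELECT a.title, b.name AS agent
FROM tickets a
INNER JOIN agents b ON a.agent_id = b.id

Result:
title          | agent
---------------+------
Race condition | Wendy
Export error   | Karen


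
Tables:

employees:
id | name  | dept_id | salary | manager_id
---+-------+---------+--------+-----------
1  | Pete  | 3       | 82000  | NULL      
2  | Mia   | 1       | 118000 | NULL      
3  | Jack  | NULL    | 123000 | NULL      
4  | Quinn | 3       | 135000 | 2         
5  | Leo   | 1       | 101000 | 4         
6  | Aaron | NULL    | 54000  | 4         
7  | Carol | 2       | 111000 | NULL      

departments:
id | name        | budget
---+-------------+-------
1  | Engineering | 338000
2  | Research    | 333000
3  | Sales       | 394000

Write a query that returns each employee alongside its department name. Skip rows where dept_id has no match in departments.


INNER JOIN keeps only employees rows whose dept_id matches an id in departments. Walk through each employee:
  - employee 1 (Pete): dept_id=3 -> matches Sales
  - employee 2 (Mia): dept_id=1 -> matches Engineering
  - employee 3 (Jack): dept_id=NULL, no match -> dropped
  - employee 4 (Quinn): dept_id=3 -> matches Sales
  - employee 5 (Leo): dept_id=1 -> matches Engineering
  - employee 6 (Aaron): dept_id=NULL, no match -> dropped
  - employee 7 (Carol): dept_id=2 -> matches Research
So 2 of 7 rows are dropped.

SQL:
SELECT a.name, b.name AS department
FROM employees a
INNER JOIN departments b ON a.dept_id = b.id

Result:
name  | department 
------+------------
Pete  | Sales      
Mia   | Engineering
Quinn | Sales      
Leo   | Engineering
Carol | Research   


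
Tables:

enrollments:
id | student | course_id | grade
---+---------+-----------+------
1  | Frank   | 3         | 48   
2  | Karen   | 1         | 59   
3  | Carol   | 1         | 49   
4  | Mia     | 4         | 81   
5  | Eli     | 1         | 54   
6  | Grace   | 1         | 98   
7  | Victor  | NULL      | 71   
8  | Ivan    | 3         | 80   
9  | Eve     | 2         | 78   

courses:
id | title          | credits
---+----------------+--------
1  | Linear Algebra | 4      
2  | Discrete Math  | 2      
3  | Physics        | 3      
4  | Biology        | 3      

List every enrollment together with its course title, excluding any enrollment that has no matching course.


INNER JOIN keeps only enrollments rows whose course_id matches an id in courses. Walk through each enrollment:
  - enrollment 1 (Frank): course_id=3 -> matches Physics
  - enrollment 2 (Karen): course_id=1 -> matches Linear Algebra
  - enrollment 3 (Carol): course_id=1 -> matches Linear Algebra
  - enrollment 4 (Mia): course_id=4 -> matches Biology
  - enrollment 5 (Eli): course_id=1 -> matches Linear Algebra
  - enrollment 6 (Grace): course_id=1 -> matches Linear Algebra
  - enrollment 7 (Victor): course_id=NULL, no match -> dropped
  - enrollment 8 (Ivan): course_id=3 -> matches Physics
  - enrollment 9 (Eve): course_id=2 -> matches Discrete Math
So 1 of 9 rows is dropped.

SQL:
SELECT a.student, b.title AS course
FROM enrollments a
INNER JOIN courses b ON a.course_id = b.id

Result:
student | course        
--------+---------------
Frank   | Physics       
Karen   | Linear Algebra
Carol   | Linear Algebra
Mia     | Biology       
Eli     | Linear Algebra
Grace   | Linear Algebra
Ivan    | Physics       
Eve     | Discrete Math 


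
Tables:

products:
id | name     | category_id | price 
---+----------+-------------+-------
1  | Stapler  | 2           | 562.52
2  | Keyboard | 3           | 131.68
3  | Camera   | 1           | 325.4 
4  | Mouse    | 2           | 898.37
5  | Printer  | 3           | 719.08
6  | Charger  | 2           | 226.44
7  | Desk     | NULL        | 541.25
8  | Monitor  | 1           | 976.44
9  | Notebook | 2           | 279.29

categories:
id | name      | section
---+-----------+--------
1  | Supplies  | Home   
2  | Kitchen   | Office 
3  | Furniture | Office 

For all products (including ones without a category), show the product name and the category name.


LEFT JOIN keeps every row from products (the left table); where category_id has no match in categories, the category columns become NULL. Walk through each product:
  - product 1 (Stapler): category_id=2 -> matches Kitchen
  - product 2 (Keyboard): category_id=3 -> matches Furniture
  - product 3 (Camera): category_id=1 -> matches Supplies
  - product 4 (Mouse): category_id=2 -> matches Kitchen
  - product 5 (Printer): category_id=3 -> matches Furniture
  - product 6 (Charger): category_id=2 -> matches Kitchen
  - product 7 (Desk): category_id=NULL, no match -> kept with NULL
  - product 8 (Monitor): category_id=1 -> matches Supplies
  - product 9 (Notebook): category_id=2 -> matches Kitchen
All 9 rows appear; 1 has NULL category.

SQL:
SELECT a.name, b.name AS category
FROM products a
LEFT JOIN categories b ON a.category_id = b.id

Result:
name     | category 
---------+----------
Stapler  | Kitchen  
Keyboard | Furniture
Camera   | Supplies 
Mouse    | Kitchen  
Printer  | Furniture
Charger  | Kitchen  
Desk     | NULL     
Monitor  | Supplies 
Notebook | Kitchen  


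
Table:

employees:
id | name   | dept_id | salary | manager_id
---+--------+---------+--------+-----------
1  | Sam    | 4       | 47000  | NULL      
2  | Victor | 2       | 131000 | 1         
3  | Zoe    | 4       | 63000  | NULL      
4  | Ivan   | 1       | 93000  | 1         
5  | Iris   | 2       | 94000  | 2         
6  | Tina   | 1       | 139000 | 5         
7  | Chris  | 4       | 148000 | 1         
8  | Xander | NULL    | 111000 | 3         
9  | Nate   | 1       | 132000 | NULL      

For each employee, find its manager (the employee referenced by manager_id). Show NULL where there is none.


This is a self-join: employees is joined to a second copy of itself, matching each row's manager_id to another row's id. Use LEFT JOIN so rows with manager_id=NULL are kept.
  - employee 1 (Sam): manager_id=NULL -> NULL
  - employee 2 (Victor): manager_id=1 -> Sam
  - employee 3 (Zoe): manager_id=NULL -> NULL
  - employee 4 (Ivan): manager_id=1 -> Sam
  - employee 5 (Iris): manager_id=2 -> Victor
  - employee 6 (Tina): manager_id=5 -> Iris
  - employee 7 (Chris): manager_id=1 -> Sam
  - employee 8 (Xander): manager_id=3 -> Zoe
  - employee 9 (Nate): manager_id=NULL -> NULL

SQL:
SELECT a.name AS item, b.name AS manager
FROM employees a
LEFT JOIN employees b ON a.manager_id = b.id

Result:
item   | manager
-------+--------
Sam    | NULL   
Victor | Sam    
Zoe    | NULL   
Ivan   | Sam    
Iris   | Victor 
Tina   | Iris   
Chris  | Sam    
Xander | Zoe    
Nate   | NULL   


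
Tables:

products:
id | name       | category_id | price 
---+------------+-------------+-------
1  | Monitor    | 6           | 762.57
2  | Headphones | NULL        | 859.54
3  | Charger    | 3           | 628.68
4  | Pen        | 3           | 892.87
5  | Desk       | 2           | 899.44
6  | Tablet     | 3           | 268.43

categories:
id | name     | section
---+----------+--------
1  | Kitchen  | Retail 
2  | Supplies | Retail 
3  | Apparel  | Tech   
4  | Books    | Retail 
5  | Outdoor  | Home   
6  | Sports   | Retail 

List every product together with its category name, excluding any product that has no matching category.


INNER JOIN keeps only products rows whose category_id matches an id in categories. Walk through each product:
  - product 1 (Monitor): category_id=6 -> matches Sports
  - product 2 (Headphones): category_id=NULL, no match -> dropped
  - product 3 (Charger): category_id=3 -> matches Apparel
  - product 4 (Pen): category_id=3 -> matches Apparel
  - product 5 (Desk): category_id=2 -> matches Supplies
  - product 6 (Tablet): category_id=3 -> matches Apparel
So 1 of 6 rows is dropped.

SQL:
SELECT a.name, b.name AS category
FROM products a
INNER JOIN categories b ON a.category_id = b.id

Result:
name    | category
--------+---------
Monitor | Sports  
Charger | Apparel 
Pen     | Apparel 
Desk    | Supplies
Tablet  | Apparel 


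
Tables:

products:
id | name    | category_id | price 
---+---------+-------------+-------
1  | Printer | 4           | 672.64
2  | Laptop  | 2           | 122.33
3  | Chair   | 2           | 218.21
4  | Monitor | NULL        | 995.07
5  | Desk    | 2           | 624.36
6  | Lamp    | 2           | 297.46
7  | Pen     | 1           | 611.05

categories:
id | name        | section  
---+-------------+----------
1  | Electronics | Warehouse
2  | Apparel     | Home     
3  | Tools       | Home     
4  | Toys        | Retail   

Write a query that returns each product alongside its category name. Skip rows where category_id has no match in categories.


INNER JOIN keeps only products rows whose category_id matches an id in categories. Walk through each product:
  - product 1 (Printer): category_id=4 -> matches Toys
  - product 2 (Laptop): category_id=2 -> matches Apparel
  - product 3 (Chair): category_id=2 -> matches Apparel
  - product 4 (Monitor): category_id=NULL, no match -> dropped
  - product 5 (Desk): category_id=2 -> matches Apparel
  - product 6 (Lamp): category_id=2 -> matches Apparel
  - product 7 (Pen): category_id=1 -> matches Electronics
So 1 of 7 rows is dropped.

SQL:
SELECT a.name, b.name AS category
FROM products a
INNER JOIN categories b ON a.category_id = b.id

Result:
name    | category   
--------+------------
Printer | Toys       
Laptop  | Apparel    
Chair   | Apparel    
Desk    | Apparel    
Lamp    | Apparel    
Pen     | Electronics


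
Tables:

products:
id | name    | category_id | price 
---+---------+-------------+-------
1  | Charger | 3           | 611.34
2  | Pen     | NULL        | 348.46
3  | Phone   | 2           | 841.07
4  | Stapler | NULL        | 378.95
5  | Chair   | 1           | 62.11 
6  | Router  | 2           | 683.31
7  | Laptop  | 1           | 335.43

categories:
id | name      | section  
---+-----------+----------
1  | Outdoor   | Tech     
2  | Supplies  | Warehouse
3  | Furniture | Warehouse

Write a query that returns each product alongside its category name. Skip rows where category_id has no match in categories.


INNER JOIN keeps only products rows whose category_id matches an id in categories. Walk through each product:
  - product 1 (Charger): category_id=3 -> matches Furniture
  - product 2 (Pen): category_id=NULL, no match -> dropped
  - product 3 (Phone): category_id=2 -> matches Supplies
  - product 4 (Stapler): category_id=NULL, no match -> dropped
  - product 5 (Chair): category_id=1 -> matches Outdoor
  - product 6 (Router): category_id=2 -> matches Supplies
  - product 7 (Laptop): category_id=1 -> matches Outdoor
So 2 of 7 rows are dropped.

SQL:
SELECT a.name, b.name AS category
FROM products a
INNER JOIN categories b ON a.category_id = b.id

Result:
name    | category 
--------+----------
Charger | Furniture
Phone   | Supplies 
Chair   | Outdoor  
Router  | Supplies 
Laptop  | Outdoor  


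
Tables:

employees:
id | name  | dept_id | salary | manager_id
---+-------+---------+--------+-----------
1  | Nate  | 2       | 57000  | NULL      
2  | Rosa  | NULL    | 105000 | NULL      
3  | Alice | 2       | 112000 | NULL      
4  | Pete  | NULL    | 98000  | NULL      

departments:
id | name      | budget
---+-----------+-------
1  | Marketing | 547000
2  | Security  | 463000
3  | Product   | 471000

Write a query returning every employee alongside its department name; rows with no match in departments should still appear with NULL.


LEFT JOIN keeps every row from employees (the left table); where dept_id has no match in departments, the department columns become NULL. Walk through each employee:
  - employee 1 (Nate): dept_id=2 -> matches Security
  - employee 2 (Rosa): dept_id=NULL, no match -> kept with NULL
  - employee 3 (Alice): dept_id=2 -> matches Security
  - employee 4 (Pete): dept_id=NULL, no match -> kept with NULL
All 4 rows appear; 2 have NULL department.

SQL:
SELECT a.name, b.name AS department
FROM employees a
LEFT JOIN departments b ON a.dept_id = b.id

Result:
name  | department
------+-----------
Nate  | Security  
Rosa  | NULL      
Alice | Security  
Pete  | NULL      


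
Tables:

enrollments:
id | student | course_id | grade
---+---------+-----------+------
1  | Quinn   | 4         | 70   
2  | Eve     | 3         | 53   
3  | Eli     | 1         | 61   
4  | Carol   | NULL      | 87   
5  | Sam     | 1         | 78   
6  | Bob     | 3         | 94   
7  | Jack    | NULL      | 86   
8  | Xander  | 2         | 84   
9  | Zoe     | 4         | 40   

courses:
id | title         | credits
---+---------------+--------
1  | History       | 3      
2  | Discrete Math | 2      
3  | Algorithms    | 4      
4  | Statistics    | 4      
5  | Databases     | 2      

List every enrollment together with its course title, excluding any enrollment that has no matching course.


INNER JOIN keeps only enrollments rows whose course_id matches an id in courses. Walk through each enrollment:
  - enrollment 1 (Quinn): course_id=4 -> matches Statistics
  - enrollment 2 (Eve): course_id=3 -> matches Algorithms
  - enrollment 3 (Eli): course_id=1 -> matches History
  - enrollment 4 (Carol): course_id=NULL, no match -> dropped
  - enrollment 5 (Sam): course_id=1 -> matches History
  - enrollment 6 (Bob): course_id=3 -> matches Algorithms
  - enrollment 7 (Jack): course_id=NULL, no match -> dropped
  - enrollment 8 (Xander): course_id=2 -> matches Discrete Math
  - enrollment 9 (Zoe): course_id=4 -> matches Statistics
So 2 of 9 rows are dropped.

SQL:
SELECT a.student, b.title AS course
FROM enrollments a
INNER JOIN courses b ON a.course_id = b.id

Result:
student | course       
--------+--------------
Quinn   | Statistics   
Eve     | Algorithms   
Eli     | History      
Sam     | History      
Bob     | Algorithms   
Xander  | Discrete Math
Zoe     | Statistics   


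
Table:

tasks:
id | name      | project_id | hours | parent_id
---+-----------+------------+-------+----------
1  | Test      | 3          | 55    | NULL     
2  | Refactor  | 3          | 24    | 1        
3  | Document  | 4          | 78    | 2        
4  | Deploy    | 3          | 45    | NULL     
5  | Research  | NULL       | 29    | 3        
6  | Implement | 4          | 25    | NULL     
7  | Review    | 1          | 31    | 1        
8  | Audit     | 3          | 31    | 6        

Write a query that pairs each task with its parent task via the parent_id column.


This is a self-join: tasks is joined to a second copy of itself, matching each row's parent_id to another row's id. Use LEFT JOIN so rows with parent_id=NULL are kept.
  - task 1 (Test): parent_id=NULL -> NULL
  - task 2 (Refactor): parent_id=1 -> Test
  - task 3 (Document): parent_id=2 -> Refactor
  - task 4 (Deploy): parent_id=NULL -> NULL
  - task 5 (Research): parent_id=3 -> Document
  - task 6 (Implement): parent_id=NULL -> NULL
  - task 7 (Review): parent_id=1 -> Test
  - task 8 (Audit): parent_id=6 -> Implement

SQL:
SELECT a.name AS item, b.name AS parent
FROM tasks a
LEFT JOIN tasks b ON a.parent_id = b.id

Result:
item      | parent   
----------+----------
Test      | NULL     
Refactor  | Test     
Document  | Refactor 
Deploy    | NULL     
Research  | Document 
Implement | NULL     
Review    | Test     
Audit     | Implement


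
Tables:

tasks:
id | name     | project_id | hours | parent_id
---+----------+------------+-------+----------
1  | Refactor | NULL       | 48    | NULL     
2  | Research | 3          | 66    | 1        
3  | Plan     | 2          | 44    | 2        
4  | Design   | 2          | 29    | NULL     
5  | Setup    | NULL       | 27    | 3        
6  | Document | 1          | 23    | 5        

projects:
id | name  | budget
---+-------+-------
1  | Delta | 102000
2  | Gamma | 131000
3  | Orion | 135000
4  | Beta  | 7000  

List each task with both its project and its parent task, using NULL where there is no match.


Two LEFT JOINs from the same base table tasks: one to projects via project_id, one to tasks itself via parent_id. Both are LEFT so every task is preserved.
Match against projects:
  - task 1 (Refactor): project_id=NULL, no match -> kept with NULL
  - task 2 (Research): project_id=3 -> matches Orion
  - task 3 (Plan): project_id=2 -> matches Gamma
  - task 4 (Design): project_id=2 -> matches Gamma
  - task 5 (Setup): project_id=NULL, no match -> kept with NULL
  - task 6 (Document): project_id=1 -> matches Delta
Match against tasks (self):
  - task 1 (Refactor): parent_id=NULL -> NULL
  - task 2 (Research): parent_id=1 -> Refactor
  - task 3 (Plan): parent_id=2 -> Research
  - task 4 (Design): parent_id=NULL -> NULL
  - task 5 (Setup): parent_id=3 -> Plan
  - task 6 (Document): parent_id=5 -> Setup

SQL:
SELECT a.name, b.name AS project, c.name AS parent
FROM tasks a
LEFT JOIN projects b ON a.project_id = b.id
LEFT JOIN tasks c ON a.parent_id = c.id

Result:
name     | project | parent  
---------+---------+---------
Refactor | NULL    | NULL    
Research | Orion   | Refactor
Plan     | Gamma   | Research
Design   | Gamma   | NULL    
Setup    | NULL    | Plan    
Document | Delta   | Setup   


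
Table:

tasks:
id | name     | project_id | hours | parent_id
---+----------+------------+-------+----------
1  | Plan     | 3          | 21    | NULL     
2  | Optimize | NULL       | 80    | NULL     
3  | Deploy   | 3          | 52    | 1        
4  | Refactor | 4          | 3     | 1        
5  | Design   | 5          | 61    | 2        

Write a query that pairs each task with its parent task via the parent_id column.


This is a self-join: tasks is joined to a second copy of itself, matching each row's parent_id to another row's id. Use LEFT JOIN so rows with parent_id=NULL are kept.
  - task 1 (Plan): parent_id=NULL -> NULL
  - task 2 (Optimize): parent_id=NULL -> NULL
  - task 3 (Deploy): parent_id=1 -> Plan
  - task 4 (Refactor): parent_id=1 -> Plan
  - task 5 (Design): parent_id=2 -> Optimize

SQL:
SELECT a.name AS item, b.name AS parent
FROM tasks a
LEFT JOIN tasks b ON a.parent_id = b.id

Result:
item     | parent  
---------+---------
Plan     | NULL    
Optimize | NULL    
Deploy   | Plan    
Refactor | Plan    
Design   | Optimize


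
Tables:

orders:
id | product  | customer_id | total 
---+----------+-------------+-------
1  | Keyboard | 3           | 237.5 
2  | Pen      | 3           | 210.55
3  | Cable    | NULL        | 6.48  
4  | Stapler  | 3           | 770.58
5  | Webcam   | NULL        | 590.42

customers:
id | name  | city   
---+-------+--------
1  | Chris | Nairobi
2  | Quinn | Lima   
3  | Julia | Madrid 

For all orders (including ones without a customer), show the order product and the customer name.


LEFT JOIN keeps every row from orders (the left table); where customer_id has no match in customers, the customer columns become NULL. Walk through each order:
  - order 1 (Keyboard): customer_id=3 -> matches Julia
  - order 2 (Pen): customer_id=3 -> matches Julia
  - order 3 (Cable): customer_id=NULL, no match -> kept with NULL
  - order 4 (Stapler): customer_id=3 -> matches Julia
  - order 5 (Webcam): customer_id=NULL, no match -> kept with NULL
All 5 rows appear; 2 have NULL customer.

SQL:
SELECT a.product, b.name AS customer
FROM orders a
LEFT JOIN customers b ON a.customer_id = b.id

Result:
product  | customer
---------+---------
Keyboard | Julia   
Pen      | Julia   
Cable    | NULL    
Stapler  | Julia   
Webcam   | NULL    


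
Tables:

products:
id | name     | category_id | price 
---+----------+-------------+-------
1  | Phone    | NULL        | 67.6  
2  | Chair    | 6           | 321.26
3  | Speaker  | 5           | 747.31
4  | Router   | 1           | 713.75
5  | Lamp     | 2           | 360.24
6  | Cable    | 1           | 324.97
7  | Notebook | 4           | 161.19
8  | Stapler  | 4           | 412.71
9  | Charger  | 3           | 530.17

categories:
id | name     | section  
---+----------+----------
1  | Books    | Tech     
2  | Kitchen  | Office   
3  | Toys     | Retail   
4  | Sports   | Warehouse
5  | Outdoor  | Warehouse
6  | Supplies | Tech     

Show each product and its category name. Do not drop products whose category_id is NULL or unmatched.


LEFT JOIN keeps every row from products (the left table); where category_id has no match in categories, the category columns become NULL. Walk through each product:
  - product 1 (Phone): category_id=NULL, no match -> kept with NULL
  - product 2 (Chair): category_id=6 -> matches Supplies
  - product 3 (Speaker): category_id=5 -> matches Outdoor
  - product 4 (Router): category_id=1 -> matches Books
  - product 5 (Lamp): category_id=2 -> matches Kitchen
  - product 6 (Cable): category_id=1 -> matches Books
  - product 7 (Notebook): category_id=4 -> matches Sports
  - product 8 (Stapler): category_id=4 -> matches Sports
  - product 9 (Charger): category_id=3 -> matches Toys
All 9 rows appear; 1 has NULL category.

SQL:
SELECT a.name, b.name AS category
FROM products a
LEFT JOIN categories b ON a.category_id = b.id

Result:
name     | category
---------+---------
Phone    | NULL    
Chair    | Supplies
Speaker  | Outdoor 
Router   | Books   
Lamp     | Kitchen 
Cable    | Books   
Notebook | Sports  
Stapler  | Sports  
Charger  | Toys    


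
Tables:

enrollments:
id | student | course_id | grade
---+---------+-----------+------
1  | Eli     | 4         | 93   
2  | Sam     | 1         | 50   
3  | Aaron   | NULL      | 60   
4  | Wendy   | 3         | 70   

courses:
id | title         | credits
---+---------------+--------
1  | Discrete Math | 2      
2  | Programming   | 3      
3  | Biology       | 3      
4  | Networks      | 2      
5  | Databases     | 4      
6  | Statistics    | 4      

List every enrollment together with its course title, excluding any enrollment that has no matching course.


INNER JOIN keeps only enrollments rows whose course_id matches an id in courses. Walk through each enrollment:
  - enrollment 1 (Eli): course_id=4 -> matches Networks
  - enrollment 2 (Sam): course_id=1 -> matches Discrete Math
  - enrollment 3 (Aaron): course_id=NULL, no match -> dropped
  - enrollment 4 (Wendy): course_id=3 -> matches Biology
So 1 of 4 rows is dropped.

SQL:
SELECT a.student, b.title AS course
FROM enrollments a
INNER JOIN courses b ON a.course_id = b.id

Result:
student | course       
--------+--------------
Eli     | Networks     
Sam     | Discrete Math
Wendy   | Biology      


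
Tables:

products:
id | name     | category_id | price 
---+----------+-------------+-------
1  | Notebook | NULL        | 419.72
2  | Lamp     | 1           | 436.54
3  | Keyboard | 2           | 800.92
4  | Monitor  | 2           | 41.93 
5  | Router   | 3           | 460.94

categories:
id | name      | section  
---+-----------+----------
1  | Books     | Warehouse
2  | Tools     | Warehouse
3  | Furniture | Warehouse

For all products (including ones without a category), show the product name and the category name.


LEFT JOIN keeps every row from products (the left table); where category_id has no match in categories, the category columns become NULL. Walk through each product:
  - product 1 (Notebook): category_id=NULL, no match -> kept with NULL
  - product 2 (Lamp): category_id=1 -> matches Books
  - product 3 (Keyboard): category_id=2 -> matches Tools
  - product 4 (Monitor): category_id=2 -> matches Tools
  - product 5 (Router): category_id=3 -> matches Furniture
All 5 rows appear; 1 has NULL category.

SQL:
SELECT a.name, b.name AS category
FROM products a
LEFT JOIN categories b ON a.category_id = b.id

Result:
name     | category 
---------+----------
Notebook | NULL     
Lamp     | Books    
Keyboard | Tools    
Monitor  | Tools    
Router   | Furniture
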